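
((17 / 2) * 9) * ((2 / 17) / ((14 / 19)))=171/14 = 12.21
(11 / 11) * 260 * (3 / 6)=130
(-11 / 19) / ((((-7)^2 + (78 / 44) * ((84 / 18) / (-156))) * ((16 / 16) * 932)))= -363/28602847 = 0.00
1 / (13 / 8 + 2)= 8/29 = 0.28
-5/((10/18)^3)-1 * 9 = -954/25 = -38.16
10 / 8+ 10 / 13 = 105/52 = 2.02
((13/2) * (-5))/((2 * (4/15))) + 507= 7137/16 = 446.06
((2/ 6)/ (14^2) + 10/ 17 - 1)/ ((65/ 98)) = -4099/6630 = -0.62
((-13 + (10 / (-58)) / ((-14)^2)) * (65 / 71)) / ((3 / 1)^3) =-4803305/10896228 = -0.44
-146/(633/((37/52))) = -0.16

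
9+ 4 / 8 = 19/2 = 9.50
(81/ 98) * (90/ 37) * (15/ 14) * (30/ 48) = 273375/203056 = 1.35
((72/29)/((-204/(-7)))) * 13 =546/493 = 1.11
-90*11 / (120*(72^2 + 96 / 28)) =-77/48416 = 0.00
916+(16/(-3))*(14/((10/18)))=3908/5 = 781.60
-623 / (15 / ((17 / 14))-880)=10591/14750 = 0.72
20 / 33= 0.61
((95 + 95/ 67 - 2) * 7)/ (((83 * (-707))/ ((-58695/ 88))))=185652285/24713084 = 7.51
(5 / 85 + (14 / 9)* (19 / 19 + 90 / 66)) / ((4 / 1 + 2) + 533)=6287/907137 = 0.01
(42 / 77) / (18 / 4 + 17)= 12/473 = 0.03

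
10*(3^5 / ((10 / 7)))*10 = 17010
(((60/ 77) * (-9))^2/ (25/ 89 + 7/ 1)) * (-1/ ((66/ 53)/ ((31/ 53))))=-206925/65219 = -3.17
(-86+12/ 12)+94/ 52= -2163/26 = -83.19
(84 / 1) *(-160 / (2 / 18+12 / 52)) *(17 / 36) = -18564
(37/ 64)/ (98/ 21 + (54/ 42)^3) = 38073/447296 = 0.09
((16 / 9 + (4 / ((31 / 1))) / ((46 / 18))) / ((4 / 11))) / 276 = 32263/1771092 = 0.02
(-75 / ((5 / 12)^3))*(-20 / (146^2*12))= 0.08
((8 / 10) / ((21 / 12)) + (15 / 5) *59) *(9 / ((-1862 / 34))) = -950283/32585 = -29.16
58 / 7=8.29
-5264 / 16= -329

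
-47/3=-15.67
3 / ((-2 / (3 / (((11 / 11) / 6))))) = -27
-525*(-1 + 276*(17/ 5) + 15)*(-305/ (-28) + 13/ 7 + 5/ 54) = -115585645/18 = -6421424.72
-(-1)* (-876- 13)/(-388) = 889/388 = 2.29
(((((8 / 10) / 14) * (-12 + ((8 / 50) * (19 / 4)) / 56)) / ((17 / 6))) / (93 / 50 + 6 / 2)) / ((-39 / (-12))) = -67124/4385745 = -0.02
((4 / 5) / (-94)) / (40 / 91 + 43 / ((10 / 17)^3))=-36400/905434743 = 0.00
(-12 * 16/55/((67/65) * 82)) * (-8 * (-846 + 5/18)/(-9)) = 25331072/815859 = 31.05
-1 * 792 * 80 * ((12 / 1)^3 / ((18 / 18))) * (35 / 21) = -182476800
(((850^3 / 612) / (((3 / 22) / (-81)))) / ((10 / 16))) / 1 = -953700000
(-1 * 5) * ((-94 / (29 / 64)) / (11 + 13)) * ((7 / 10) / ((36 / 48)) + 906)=10230208/261 = 39196.20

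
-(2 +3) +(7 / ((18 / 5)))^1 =-55/18 = -3.06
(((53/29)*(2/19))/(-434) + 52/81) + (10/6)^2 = 33115766/9684927 = 3.42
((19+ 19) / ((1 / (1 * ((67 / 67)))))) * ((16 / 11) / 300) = 152/825 = 0.18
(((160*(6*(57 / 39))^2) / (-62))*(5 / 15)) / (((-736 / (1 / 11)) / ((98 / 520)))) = 53067/34462142 = 0.00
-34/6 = -17/3 = -5.67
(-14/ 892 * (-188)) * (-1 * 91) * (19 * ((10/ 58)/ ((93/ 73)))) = -415253930/601431 = -690.44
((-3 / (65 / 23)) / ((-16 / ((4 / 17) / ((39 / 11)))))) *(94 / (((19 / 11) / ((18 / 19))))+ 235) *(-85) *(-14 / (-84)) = -26172091/1464216 = -17.87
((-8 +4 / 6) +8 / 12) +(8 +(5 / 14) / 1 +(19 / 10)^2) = 11131/2100 = 5.30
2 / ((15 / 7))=14/15 = 0.93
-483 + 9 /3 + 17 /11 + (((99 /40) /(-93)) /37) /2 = -482933243/1009360 = -478.45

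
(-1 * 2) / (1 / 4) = -8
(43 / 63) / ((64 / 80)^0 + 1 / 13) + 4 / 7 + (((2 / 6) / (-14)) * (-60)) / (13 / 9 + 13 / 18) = 21379/11466 = 1.86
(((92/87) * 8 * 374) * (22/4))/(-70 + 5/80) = -24223232/97353 = -248.82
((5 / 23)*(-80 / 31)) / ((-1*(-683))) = -400/486979 = 0.00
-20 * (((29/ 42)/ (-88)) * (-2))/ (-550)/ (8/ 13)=377/406560 = 0.00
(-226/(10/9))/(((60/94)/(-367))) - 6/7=40931577/350 = 116947.36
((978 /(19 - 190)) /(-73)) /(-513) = -326/2134593 = 0.00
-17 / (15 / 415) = -470.33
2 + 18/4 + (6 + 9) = 43/2 = 21.50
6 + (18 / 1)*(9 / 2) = 87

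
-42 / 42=-1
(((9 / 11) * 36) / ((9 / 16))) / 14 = 288/77 = 3.74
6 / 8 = 3/4 = 0.75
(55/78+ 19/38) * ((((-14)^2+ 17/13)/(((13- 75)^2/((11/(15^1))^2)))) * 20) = 108053/162409 = 0.67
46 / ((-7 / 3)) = -138/7 = -19.71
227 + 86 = 313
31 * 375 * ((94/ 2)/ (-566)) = -546375/566 = -965.33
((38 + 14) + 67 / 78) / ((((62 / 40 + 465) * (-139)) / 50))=-9500/233103 = -0.04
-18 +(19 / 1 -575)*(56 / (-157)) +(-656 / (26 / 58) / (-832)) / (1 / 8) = 5157736/26533 = 194.39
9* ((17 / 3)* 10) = 510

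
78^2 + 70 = 6154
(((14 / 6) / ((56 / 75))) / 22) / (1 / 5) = 125/176 = 0.71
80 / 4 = 20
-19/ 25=-0.76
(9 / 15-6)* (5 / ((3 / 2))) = -18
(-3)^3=-27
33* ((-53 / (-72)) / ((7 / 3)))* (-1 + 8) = 583/8 = 72.88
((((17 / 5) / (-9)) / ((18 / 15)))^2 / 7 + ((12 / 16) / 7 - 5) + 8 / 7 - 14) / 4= -4.43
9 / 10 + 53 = 539/10 = 53.90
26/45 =0.58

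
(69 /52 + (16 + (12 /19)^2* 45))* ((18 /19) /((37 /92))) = 83.10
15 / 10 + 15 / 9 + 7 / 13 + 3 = 523/78 = 6.71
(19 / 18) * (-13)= -247/18 = -13.72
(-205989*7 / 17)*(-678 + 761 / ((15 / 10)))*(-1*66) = -955401216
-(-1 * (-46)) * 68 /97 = -3128/97 = -32.25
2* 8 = 16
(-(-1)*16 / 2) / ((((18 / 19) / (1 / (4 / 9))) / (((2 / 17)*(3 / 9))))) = 38/51 = 0.75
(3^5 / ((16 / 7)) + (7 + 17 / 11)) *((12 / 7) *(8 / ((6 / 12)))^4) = 993607680/77 = 12903995.84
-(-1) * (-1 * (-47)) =47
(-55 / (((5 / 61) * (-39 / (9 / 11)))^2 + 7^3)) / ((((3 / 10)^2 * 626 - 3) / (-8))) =15349125/666636208 = 0.02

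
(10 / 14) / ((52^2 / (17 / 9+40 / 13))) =415/316368 = 0.00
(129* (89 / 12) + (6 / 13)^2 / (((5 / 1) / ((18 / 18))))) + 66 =3457039/3380 = 1022.79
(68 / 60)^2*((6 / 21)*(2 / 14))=578/11025 = 0.05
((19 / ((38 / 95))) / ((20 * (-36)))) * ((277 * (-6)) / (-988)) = -277/2496 = -0.11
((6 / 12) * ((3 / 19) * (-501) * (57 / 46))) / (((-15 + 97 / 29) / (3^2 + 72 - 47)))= 2222937/15548 = 142.97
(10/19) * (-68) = -680/19 = -35.79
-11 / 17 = -0.65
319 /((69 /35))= 11165/69 = 161.81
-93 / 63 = -31/21 = -1.48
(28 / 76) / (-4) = -7/76 = -0.09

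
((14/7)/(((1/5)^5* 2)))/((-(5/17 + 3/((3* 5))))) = -265625/42 = -6324.40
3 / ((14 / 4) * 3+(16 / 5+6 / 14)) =210/989 = 0.21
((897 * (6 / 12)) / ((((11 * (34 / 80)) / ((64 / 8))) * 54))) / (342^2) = 5980/49212603 = 0.00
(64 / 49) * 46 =2944/49 = 60.08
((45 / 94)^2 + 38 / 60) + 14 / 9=961471/397620 = 2.42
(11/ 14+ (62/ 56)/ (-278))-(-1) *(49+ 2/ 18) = 3495293/70056 = 49.89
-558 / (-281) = 558/281 = 1.99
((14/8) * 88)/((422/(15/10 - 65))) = -9779/422 = -23.17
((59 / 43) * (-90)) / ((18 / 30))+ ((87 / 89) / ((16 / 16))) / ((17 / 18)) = -13322712/65059 = -204.78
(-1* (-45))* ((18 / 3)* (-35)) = -9450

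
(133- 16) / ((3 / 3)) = 117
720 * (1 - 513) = -368640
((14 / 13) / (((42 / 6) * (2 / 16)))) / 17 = 16/221 = 0.07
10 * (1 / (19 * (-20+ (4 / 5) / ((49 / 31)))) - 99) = -44919505/45372 = -990.03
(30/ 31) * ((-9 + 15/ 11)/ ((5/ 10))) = -5040/341 = -14.78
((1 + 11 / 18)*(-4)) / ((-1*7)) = 58/63 = 0.92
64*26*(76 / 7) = 126464/7 = 18066.29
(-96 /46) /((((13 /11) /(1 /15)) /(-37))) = 6512/1495 = 4.36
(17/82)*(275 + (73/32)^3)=159803689/2686976 = 59.47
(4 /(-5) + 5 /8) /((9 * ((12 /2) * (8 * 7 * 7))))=-1/120960 = 0.00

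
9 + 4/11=9.36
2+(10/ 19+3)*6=440/19 = 23.16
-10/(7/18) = -180/7 = -25.71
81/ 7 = 11.57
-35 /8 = -4.38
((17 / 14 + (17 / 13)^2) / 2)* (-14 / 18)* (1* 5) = -34595/6084 = -5.69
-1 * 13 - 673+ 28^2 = 98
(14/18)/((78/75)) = 175/234 = 0.75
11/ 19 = 0.58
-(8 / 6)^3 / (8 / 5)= -40/27 = -1.48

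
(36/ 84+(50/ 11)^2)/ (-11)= -17863/9317 = -1.92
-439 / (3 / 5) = -2195/3 = -731.67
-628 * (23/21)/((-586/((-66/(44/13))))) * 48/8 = -281658/2051 = -137.33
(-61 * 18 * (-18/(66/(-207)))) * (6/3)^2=-2727432/11 = -247948.36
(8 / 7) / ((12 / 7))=2/3 = 0.67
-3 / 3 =-1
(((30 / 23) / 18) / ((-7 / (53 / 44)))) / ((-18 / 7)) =265/54648 = 0.00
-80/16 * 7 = -35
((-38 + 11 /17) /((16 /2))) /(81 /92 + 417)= -2921/261426 = -0.01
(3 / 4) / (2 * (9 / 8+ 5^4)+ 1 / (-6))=9/15025 = 0.00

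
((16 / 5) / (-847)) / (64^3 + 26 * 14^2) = -2/141470175 = 0.00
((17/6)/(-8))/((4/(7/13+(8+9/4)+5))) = -13957/9984 = -1.40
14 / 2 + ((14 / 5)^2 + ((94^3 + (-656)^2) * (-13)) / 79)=-409769691/1975 = -207478.32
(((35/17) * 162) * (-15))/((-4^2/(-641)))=-200430.33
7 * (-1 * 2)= -14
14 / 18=7/9 = 0.78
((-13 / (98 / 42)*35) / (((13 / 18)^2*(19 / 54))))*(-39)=41437.89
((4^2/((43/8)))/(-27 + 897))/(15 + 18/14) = 224/1066185 = 0.00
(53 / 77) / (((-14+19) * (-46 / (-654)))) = 17331/8855 = 1.96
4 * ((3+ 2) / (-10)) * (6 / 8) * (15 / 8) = -45/16 = -2.81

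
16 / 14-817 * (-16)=91512/7 = 13073.14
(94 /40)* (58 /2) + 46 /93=127679/1860 = 68.64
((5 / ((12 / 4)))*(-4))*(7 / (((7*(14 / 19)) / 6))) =-54.29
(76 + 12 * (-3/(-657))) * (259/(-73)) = -1437968/5329 = -269.84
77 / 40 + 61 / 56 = 211/70 = 3.01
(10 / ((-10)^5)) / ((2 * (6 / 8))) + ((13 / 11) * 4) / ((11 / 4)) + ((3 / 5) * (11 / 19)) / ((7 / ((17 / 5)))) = 455672507/241395000 = 1.89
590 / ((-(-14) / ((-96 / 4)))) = -7080/7 = -1011.43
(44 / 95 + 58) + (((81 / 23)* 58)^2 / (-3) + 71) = -692415289/50255 = -13778.04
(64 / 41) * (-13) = -832/41 = -20.29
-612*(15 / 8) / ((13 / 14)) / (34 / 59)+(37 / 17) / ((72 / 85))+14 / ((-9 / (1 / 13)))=-2004887/936 = -2141.97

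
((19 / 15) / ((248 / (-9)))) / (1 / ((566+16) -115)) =-26619/1240 = -21.47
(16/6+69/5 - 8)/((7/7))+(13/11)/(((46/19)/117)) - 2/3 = 164229/2530 = 64.91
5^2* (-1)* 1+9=-16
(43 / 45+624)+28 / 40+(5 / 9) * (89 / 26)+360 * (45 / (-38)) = 2236799/11115 = 201.24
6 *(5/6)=5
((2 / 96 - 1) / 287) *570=-4465/2296 = -1.94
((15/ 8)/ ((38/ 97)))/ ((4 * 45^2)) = 97/164160 = 0.00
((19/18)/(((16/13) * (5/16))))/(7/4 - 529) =-26/4995 = -0.01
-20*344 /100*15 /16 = -64.50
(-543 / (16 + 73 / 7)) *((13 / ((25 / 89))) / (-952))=628251/629000 = 1.00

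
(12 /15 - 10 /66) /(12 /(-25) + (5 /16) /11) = -8560/5961 = -1.44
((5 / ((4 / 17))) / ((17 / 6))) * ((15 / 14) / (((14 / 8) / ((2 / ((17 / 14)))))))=900/119 = 7.56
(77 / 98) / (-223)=-11/3122 = 0.00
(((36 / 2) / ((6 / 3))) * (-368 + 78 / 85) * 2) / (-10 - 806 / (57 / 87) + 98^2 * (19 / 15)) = -8003313/13232732 = -0.60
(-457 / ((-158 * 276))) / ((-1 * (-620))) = 457/27036960 = 0.00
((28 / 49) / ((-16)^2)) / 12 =1/5376 = 0.00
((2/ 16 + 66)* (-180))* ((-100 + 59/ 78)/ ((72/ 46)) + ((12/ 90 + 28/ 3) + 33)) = 155517007/624 = 249225.97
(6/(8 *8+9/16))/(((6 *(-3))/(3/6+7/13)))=-0.01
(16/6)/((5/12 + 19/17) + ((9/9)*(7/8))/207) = 1.73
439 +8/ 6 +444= 2653/3 = 884.33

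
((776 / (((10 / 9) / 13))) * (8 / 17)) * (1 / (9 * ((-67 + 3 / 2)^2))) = 161408/1458685 = 0.11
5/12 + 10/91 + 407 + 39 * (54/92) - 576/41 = 416.37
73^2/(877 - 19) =5329/858 = 6.21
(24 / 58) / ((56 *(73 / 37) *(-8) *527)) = -111/124953808 = 0.00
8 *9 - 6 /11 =786/11 = 71.45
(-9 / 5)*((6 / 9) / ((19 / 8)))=-0.51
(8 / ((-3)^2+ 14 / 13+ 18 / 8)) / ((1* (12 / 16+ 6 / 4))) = 1664/5769 = 0.29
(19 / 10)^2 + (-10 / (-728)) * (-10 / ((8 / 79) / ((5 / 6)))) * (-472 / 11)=3912427/75075 = 52.11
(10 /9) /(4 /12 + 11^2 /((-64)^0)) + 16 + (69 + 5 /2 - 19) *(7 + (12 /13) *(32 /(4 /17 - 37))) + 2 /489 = 632872796/1854125 = 341.33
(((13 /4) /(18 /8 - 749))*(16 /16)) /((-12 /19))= 247/35844 = 0.01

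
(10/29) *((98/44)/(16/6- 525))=-735/499873 = 0.00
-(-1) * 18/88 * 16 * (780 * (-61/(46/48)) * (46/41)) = -82218240/451 = -182302.08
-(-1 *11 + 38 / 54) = 278/27 = 10.30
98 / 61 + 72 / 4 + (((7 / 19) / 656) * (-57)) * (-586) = 767621/20008 = 38.37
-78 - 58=-136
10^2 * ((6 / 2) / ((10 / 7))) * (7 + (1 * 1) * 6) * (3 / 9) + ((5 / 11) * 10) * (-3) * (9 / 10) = 9875/11 = 897.73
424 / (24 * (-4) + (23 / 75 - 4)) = -31800/7477 = -4.25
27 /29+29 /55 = 2326/1595 = 1.46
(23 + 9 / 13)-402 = -4918/13 = -378.31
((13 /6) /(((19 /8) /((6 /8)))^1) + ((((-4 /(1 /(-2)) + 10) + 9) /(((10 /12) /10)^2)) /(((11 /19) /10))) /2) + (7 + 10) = 7021536/209 = 33595.87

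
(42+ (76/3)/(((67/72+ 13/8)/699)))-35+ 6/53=8455387/1219 = 6936.33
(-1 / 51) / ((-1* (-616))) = -1/31416 = 0.00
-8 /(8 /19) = -19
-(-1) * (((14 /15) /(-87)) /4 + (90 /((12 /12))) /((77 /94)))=22080061/200970 = 109.87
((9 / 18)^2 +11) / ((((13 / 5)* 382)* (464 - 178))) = 225/5681104 = 0.00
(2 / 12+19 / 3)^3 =2197/8 = 274.62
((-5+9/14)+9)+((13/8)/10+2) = 3811/560 = 6.81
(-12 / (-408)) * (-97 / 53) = -97/1802 = -0.05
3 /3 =1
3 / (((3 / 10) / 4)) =40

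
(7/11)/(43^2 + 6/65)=455/1322101 = 0.00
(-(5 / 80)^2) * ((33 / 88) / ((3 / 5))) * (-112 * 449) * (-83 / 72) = -1304345/9216 = -141.53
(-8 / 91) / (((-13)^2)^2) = -8/2599051 = 0.00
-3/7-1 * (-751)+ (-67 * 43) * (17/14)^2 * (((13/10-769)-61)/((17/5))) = 406166623/392 = 1036139.34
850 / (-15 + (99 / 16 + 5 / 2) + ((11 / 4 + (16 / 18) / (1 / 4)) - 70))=-7200/593 = -12.14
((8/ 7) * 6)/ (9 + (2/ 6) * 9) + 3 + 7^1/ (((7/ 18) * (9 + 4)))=451/91 = 4.96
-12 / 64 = -0.19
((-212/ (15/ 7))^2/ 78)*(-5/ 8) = -137641/1755 = -78.43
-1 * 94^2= -8836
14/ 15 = 0.93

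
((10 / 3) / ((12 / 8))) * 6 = 40/3 = 13.33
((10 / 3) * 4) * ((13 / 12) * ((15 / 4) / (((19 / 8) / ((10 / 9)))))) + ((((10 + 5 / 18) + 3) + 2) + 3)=44753/1026 = 43.62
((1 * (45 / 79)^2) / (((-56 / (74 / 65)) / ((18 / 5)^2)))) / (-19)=242757/53953445 = 0.00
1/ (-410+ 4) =-1/406 = 0.00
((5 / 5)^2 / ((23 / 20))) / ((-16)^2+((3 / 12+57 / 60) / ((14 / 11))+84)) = 700/274459 = 0.00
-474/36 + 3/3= -73/6 = -12.17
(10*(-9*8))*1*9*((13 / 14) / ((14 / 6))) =-126360/49 = -2578.78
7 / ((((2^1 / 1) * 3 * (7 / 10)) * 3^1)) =5/9 = 0.56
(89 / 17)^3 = 704969/4913 = 143.49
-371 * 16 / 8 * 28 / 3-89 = -7014.33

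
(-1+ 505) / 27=56/3 = 18.67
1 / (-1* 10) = -1/10 = -0.10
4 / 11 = 0.36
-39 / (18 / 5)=-65/6 = -10.83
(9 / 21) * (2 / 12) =1/14 = 0.07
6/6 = 1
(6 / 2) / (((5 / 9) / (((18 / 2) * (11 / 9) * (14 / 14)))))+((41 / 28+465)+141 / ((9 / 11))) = 293243/420 = 698.20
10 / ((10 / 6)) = 6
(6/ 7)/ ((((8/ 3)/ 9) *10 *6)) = 27/560 = 0.05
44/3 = 14.67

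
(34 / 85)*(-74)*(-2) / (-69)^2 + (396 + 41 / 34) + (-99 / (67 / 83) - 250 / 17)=828953569/3189870 = 259.87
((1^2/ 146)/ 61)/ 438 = 1/3900828 = 0.00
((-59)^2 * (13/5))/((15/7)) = 4223.61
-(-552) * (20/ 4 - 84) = -43608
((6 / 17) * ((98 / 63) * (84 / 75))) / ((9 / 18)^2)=3136/1275 = 2.46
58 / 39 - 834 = -32468/39 = -832.51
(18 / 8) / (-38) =-9/152 = -0.06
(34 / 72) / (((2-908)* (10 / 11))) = -187/326160 = 0.00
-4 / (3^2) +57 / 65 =253/585 = 0.43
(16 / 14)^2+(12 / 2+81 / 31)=15067/1519 = 9.92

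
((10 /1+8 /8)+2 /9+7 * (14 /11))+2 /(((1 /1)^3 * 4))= 4085/198 = 20.63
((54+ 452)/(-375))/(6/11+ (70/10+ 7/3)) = -2783/20375 = -0.14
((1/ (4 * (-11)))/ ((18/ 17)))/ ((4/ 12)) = -17/264 = -0.06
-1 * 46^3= -97336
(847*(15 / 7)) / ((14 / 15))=27225/14 = 1944.64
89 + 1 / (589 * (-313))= 16407772/184357 = 89.00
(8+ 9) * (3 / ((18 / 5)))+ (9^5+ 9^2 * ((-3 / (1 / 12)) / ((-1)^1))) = 371875/6 = 61979.17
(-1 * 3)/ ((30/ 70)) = -7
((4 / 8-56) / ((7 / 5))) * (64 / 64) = -555/14 = -39.64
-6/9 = -2/3 = -0.67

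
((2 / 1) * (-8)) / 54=-8/27 = -0.30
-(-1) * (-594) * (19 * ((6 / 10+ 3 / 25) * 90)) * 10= -7313328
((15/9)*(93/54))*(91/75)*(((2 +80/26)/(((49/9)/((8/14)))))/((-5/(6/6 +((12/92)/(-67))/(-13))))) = -27329104/73621275 = -0.37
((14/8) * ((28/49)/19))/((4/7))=7/76 = 0.09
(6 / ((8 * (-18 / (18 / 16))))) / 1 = -3/64 = -0.05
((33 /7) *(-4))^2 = 17424/49 = 355.59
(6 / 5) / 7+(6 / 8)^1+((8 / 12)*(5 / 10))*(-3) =-11/140 = -0.08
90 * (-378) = -34020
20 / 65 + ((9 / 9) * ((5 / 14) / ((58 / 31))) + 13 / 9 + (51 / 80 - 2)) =1103041/1900080 = 0.58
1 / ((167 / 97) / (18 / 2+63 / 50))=49761/8350 = 5.96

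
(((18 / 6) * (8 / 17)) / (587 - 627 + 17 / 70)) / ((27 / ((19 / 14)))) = -760/425799 = 0.00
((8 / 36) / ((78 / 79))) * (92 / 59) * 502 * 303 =368502136/6903 = 53382.90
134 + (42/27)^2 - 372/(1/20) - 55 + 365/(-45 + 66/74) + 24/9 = -324495611/44064 = -7364.19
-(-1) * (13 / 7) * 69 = 897/7 = 128.14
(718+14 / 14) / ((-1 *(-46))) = 719/46 = 15.63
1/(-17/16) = -16/17 = -0.94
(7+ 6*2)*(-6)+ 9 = -105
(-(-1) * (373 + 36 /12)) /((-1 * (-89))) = 376/89 = 4.22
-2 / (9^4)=-2/6561 = 0.00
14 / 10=7/5 = 1.40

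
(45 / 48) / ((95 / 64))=12/19 = 0.63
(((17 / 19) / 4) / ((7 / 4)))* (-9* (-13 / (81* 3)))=221/3591 = 0.06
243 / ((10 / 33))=8019/10 = 801.90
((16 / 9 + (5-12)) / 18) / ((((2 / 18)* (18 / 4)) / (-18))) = 94/9 = 10.44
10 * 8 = 80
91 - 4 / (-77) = 7011/77 = 91.05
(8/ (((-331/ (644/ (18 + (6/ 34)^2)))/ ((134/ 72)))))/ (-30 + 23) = 3562792/15523569 = 0.23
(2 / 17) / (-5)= -2/85 = -0.02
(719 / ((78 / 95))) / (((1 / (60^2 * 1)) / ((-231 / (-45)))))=210379400/13 = 16183030.77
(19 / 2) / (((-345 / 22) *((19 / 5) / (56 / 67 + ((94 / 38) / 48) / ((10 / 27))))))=-2184391/14053920 = -0.16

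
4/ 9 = 0.44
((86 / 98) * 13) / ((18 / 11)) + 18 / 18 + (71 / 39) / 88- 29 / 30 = 7.03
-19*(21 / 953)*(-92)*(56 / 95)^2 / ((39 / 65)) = 2019584/90535 = 22.31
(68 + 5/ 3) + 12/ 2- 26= 149/3 = 49.67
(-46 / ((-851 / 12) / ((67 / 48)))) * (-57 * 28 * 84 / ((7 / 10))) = -6415920/37 = -173403.24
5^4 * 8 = 5000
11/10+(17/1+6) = 241/10 = 24.10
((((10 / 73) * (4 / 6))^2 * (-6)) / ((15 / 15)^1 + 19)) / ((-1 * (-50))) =-4/79935 = 0.00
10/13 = 0.77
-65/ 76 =-0.86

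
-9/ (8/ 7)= -63/8 = -7.88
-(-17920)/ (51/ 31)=555520/51 = 10892.55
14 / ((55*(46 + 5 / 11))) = 2/365 = 0.01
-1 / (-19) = 0.05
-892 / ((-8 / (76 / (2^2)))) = 4237/2 = 2118.50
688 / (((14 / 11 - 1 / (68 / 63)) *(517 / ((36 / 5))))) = 1684224/60865 = 27.67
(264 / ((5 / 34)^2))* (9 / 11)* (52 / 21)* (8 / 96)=360672/175 = 2060.98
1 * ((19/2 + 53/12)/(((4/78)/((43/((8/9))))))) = 840177/64 = 13127.77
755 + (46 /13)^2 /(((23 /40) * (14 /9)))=909725/1183 = 769.00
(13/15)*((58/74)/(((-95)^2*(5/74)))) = 754/676875 = 0.00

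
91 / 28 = 3.25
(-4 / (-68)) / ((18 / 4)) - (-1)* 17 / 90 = 103/510 = 0.20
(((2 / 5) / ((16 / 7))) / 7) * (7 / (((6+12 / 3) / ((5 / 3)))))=7/240 = 0.03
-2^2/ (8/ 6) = -3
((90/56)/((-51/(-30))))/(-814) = -225/193732 = 0.00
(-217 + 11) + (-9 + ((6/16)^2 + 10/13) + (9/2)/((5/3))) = -879383/4160 = -211.39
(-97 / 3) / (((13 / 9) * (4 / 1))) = -291/52 = -5.60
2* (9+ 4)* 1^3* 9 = 234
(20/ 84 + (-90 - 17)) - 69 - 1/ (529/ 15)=-1952854/11109 = -175.79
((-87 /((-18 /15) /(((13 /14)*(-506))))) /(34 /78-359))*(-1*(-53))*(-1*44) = -471451695/2128 = -221546.85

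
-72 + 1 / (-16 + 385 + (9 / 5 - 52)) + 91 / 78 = -169355/2391 = -70.83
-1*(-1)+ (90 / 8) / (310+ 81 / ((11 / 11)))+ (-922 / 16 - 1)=-180161/3128 = -57.60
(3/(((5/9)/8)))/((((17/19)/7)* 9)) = 3192/85 = 37.55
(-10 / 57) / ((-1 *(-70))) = -1/399 = 0.00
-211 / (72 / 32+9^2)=-844/333 = -2.53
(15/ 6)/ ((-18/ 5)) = -25/36 = -0.69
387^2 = 149769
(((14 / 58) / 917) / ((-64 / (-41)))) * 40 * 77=15785/30392 = 0.52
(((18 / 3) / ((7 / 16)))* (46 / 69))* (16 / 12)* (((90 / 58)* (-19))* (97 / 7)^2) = -686480640/9947 = -69013.84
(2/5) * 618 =1236/5 = 247.20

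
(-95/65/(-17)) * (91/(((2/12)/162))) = 129276/17 = 7604.47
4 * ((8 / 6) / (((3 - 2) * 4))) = 4/3 = 1.33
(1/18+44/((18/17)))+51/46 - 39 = 770/207 = 3.72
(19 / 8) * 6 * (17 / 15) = 323/20 = 16.15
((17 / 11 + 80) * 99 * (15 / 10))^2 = 586559961/4 = 146639990.25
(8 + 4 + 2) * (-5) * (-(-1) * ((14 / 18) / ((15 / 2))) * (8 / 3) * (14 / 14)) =-1568/81 = -19.36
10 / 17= 0.59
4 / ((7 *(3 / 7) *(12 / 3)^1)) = 1/3 = 0.33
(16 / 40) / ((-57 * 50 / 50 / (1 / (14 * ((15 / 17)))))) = -17/29925 = 0.00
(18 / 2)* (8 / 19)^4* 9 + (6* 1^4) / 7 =3104358/912247 = 3.40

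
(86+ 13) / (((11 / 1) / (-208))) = -1872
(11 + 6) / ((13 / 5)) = 85/13 = 6.54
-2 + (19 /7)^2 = 263/49 = 5.37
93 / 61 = 1.52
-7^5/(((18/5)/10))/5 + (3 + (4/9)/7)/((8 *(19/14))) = -6386467/684 = -9336.94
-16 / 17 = -0.94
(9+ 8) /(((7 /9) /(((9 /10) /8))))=1377/560 = 2.46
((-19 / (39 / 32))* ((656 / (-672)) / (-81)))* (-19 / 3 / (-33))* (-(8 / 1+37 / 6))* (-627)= -191228920/597051 = -320.29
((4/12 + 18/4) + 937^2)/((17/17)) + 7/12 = 10535693/12 = 877974.42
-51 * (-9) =459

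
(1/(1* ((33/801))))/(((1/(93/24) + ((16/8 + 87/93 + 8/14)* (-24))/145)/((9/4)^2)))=-680493555/1785344 = -381.16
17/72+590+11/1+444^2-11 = 14236289/72 = 197726.24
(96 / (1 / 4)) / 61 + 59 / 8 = 6671/488 = 13.67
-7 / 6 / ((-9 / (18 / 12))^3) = 7/1296 = 0.01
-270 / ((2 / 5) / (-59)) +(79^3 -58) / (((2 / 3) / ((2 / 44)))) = 3231243/44 = 73437.34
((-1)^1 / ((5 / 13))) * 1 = -13/5 = -2.60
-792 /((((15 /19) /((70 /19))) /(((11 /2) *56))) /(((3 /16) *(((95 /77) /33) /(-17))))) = 7980/17 = 469.41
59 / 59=1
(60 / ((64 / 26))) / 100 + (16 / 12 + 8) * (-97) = -434443/480 = -905.09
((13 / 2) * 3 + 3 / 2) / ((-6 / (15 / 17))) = -105/34 = -3.09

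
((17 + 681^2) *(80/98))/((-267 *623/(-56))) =21201280/166341 = 127.46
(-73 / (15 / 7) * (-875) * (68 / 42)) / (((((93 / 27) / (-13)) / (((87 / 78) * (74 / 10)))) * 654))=-46605755/20274 = -2298.79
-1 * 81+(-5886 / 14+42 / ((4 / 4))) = -3216/7 = -459.43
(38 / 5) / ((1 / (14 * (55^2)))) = 321860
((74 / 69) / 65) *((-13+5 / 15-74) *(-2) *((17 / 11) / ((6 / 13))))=65416/6831 = 9.58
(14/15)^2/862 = 98/96975 = 0.00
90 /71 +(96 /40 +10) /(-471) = 207548/167205 = 1.24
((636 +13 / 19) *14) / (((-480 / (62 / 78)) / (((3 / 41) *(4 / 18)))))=-2625049/10937160 = -0.24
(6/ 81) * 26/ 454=26/6129 = 0.00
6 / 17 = 0.35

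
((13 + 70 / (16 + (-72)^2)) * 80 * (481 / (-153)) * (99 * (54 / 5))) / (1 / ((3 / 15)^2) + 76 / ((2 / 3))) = -297450252/11815 = -25175.65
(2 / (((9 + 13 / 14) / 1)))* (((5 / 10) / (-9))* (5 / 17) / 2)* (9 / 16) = -35/37808 = 0.00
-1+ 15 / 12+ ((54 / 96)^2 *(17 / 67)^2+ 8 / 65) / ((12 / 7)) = 299096279/896363520 = 0.33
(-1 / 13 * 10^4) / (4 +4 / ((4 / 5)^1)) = -85.47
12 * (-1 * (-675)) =8100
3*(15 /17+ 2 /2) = 96/17 = 5.65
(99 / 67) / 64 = 99/4288 = 0.02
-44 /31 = -1.42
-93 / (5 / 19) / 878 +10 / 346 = -283741/759470 = -0.37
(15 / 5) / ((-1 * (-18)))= 1/6 = 0.17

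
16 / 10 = 8/5 = 1.60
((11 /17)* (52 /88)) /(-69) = -13/2346 = -0.01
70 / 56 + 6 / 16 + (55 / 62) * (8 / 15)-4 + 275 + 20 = 218065/744 = 293.10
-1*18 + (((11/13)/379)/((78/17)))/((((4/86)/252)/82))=12693684/64051 = 198.18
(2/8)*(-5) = -5/4 = -1.25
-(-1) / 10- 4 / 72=2/45 = 0.04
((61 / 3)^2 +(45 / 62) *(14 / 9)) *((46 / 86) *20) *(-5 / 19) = -266031800/227943 = -1167.10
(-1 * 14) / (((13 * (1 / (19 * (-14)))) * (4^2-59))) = -6.66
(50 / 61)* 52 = 42.62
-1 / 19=-0.05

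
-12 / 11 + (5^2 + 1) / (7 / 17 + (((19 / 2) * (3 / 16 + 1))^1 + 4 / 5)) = 370148/373791 = 0.99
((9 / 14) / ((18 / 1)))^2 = 1/784 = 0.00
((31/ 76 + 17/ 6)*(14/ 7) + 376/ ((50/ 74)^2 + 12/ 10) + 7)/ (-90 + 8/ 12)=-310832123/115476376 = -2.69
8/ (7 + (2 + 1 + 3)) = 8/13 = 0.62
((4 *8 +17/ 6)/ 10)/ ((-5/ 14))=-9.75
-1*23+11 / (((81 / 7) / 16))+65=4634/81 = 57.21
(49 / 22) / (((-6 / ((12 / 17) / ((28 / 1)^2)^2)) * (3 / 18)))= -3/1172864 = 0.00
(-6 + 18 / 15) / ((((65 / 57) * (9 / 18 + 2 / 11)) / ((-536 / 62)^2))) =-720538368/1561625 = -461.40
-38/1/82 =-0.46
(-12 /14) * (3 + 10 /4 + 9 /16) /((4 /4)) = -291/56 = -5.20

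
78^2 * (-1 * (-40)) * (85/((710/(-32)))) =-66193920/71 = -932308.73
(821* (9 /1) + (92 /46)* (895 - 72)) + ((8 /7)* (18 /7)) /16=442724/49 = 9035.18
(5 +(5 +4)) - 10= 4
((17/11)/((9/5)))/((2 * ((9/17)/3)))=1445/594 = 2.43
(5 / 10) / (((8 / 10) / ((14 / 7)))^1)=5/4 = 1.25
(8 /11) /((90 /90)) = 8/11 = 0.73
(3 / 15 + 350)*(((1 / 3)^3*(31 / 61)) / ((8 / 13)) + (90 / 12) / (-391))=6051559/1515240 = 3.99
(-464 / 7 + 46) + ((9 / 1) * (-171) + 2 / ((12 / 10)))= -32710/21 = -1557.62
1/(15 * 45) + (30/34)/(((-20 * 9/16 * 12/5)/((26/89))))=-8237/1021275 = -0.01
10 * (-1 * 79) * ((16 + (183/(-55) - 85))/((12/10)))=523770/11 = 47615.45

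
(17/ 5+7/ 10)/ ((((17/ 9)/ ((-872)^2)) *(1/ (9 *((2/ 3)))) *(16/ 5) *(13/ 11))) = 578699748/221 = 2618550.90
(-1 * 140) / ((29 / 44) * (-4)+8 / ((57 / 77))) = -87780/5123 = -17.13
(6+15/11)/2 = 81/22 = 3.68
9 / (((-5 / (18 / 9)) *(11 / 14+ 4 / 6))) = -756/305 = -2.48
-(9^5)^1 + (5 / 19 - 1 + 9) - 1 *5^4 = -1133649/19 = -59665.74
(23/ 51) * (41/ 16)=1.16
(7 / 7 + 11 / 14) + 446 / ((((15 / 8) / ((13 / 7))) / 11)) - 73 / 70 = 510302/105 = 4860.02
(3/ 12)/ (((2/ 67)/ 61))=510.88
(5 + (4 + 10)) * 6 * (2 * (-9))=-2052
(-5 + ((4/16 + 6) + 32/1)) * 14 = 465.50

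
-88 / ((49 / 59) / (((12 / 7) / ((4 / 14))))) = -31152/49 = -635.76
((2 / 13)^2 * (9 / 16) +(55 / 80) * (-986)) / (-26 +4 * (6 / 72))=2749407/104104 = 26.41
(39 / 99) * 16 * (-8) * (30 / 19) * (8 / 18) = -66560/1881 = -35.39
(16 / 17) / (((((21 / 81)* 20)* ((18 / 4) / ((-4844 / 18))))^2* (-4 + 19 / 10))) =-957728/16065 = -59.62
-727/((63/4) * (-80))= 727/1260 = 0.58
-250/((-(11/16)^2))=64000/121 = 528.93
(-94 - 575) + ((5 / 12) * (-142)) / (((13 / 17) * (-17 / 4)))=-25381/39 = -650.79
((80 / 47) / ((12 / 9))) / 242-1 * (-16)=91022/5687 = 16.01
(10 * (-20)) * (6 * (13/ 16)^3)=-164775/256 = -643.65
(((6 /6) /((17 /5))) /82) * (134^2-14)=44855/697 = 64.35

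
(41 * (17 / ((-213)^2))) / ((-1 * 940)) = -697/42646860 = 0.00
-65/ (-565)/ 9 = 13/1017 = 0.01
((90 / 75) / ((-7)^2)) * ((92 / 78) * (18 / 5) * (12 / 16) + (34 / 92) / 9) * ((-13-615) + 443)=-3211711/219765 = -14.61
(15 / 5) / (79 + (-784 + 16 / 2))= -3/697 = 0.00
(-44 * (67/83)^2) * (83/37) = -197516/3071 = -64.32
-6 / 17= -0.35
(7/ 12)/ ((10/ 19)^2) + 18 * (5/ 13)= 140851/15600 = 9.03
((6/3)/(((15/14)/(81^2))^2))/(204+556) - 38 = 234275231/2375 = 98642.20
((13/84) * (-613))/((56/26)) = -103597/2352 = -44.05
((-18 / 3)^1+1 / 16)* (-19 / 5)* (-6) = -1083/8 = -135.38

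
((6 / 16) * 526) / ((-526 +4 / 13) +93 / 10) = -0.38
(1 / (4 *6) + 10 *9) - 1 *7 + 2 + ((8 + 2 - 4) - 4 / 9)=6523/72 = 90.60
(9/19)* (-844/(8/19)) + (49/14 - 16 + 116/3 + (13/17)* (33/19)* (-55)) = -965495/969 = -996.38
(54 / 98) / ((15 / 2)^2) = 12/1225 = 0.01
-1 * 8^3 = -512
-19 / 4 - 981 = -3943/4 = -985.75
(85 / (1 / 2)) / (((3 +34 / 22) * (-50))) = -187/250 = -0.75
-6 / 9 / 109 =-2/327 = -0.01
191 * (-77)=-14707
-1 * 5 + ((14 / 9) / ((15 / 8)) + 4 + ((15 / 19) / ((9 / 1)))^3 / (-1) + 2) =62724/34295 = 1.83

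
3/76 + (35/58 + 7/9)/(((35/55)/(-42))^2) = 13260719/2204 = 6016.66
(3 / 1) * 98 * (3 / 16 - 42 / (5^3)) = -43659/1000 = -43.66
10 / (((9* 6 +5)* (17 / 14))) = 140/1003 = 0.14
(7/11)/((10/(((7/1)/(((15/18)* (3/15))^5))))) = 190512/55 = 3463.85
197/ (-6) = -197/6 = -32.83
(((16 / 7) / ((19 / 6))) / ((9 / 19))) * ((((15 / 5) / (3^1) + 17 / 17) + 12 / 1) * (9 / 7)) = 192/7 = 27.43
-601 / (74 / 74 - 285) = 601/284 = 2.12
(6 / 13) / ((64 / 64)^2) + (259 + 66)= 4231/13 = 325.46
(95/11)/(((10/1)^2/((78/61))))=741/6710 = 0.11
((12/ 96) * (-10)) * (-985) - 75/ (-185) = 1231.66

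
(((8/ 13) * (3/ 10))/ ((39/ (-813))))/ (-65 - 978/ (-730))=59349/981721 = 0.06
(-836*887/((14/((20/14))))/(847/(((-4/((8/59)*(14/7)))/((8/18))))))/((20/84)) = 26846829/2156 = 12452.15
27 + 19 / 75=2044/75 = 27.25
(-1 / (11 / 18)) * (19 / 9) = -38/11 = -3.45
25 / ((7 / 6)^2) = 900/49 = 18.37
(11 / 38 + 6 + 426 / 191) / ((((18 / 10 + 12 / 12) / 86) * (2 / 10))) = 66474775/50806 = 1308.40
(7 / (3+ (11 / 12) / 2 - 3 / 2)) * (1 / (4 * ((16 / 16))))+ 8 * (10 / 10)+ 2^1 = 512/47 = 10.89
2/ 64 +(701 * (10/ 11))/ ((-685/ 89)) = -3991389/48224 = -82.77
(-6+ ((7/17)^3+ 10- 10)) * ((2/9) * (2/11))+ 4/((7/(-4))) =-8597972/3404709 = -2.53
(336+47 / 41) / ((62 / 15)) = 207345/2542 = 81.57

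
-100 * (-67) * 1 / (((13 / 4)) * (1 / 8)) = 214400/13 = 16492.31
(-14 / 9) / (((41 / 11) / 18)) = -7.51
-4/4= -1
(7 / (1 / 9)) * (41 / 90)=287/10 = 28.70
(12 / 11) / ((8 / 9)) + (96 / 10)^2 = 51363/550 = 93.39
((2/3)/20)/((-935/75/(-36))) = 18/187 = 0.10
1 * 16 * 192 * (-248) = -761856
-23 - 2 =-25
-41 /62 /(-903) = 41/55986 = 0.00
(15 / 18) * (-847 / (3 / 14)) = -29645/9 = -3293.89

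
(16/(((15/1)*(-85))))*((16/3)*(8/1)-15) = -1328/3825 = -0.35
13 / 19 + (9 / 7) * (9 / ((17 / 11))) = 18476/2261 = 8.17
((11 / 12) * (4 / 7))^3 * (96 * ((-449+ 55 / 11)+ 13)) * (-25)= 458928800/3087 = 148664.98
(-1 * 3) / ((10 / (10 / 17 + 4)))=-117/85 = -1.38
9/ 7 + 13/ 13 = 2.29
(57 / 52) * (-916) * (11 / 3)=-47861/13 = -3681.62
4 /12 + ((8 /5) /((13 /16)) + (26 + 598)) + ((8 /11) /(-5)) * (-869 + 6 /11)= 3551629/4719 = 752.62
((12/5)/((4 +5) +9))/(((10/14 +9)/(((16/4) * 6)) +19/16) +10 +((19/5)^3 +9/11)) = 61600/31084489 = 0.00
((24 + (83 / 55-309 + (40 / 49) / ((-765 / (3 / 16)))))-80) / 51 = -99920071/14019390 = -7.13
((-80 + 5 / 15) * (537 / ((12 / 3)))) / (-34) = 42781/136 = 314.57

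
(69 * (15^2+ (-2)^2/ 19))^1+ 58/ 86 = 12696344/817 = 15540.20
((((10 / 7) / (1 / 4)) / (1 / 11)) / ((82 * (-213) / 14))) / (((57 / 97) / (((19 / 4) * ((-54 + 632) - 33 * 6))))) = -4054600/26199 = -154.76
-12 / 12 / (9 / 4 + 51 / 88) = -88/249 = -0.35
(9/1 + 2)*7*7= 539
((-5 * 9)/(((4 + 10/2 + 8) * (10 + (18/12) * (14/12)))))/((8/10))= -0.28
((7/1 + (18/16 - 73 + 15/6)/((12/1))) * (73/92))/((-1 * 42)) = -949/41216 = -0.02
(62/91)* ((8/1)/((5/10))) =992/91 = 10.90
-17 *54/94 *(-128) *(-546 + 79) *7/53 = -77101.68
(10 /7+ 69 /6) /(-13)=-181/182 = -0.99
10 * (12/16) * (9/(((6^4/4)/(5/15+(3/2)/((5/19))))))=1.26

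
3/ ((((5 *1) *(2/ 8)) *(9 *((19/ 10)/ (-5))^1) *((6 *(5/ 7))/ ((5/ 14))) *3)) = -10/513 = -0.02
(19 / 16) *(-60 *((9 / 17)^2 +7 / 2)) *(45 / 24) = -9340875/18496 = -505.02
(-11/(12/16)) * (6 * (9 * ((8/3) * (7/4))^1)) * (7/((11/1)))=-2352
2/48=1/24 = 0.04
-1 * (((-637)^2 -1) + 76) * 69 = -28003236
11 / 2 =5.50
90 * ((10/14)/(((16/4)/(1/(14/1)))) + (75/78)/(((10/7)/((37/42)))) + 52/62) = 2567055/19747 = 130.00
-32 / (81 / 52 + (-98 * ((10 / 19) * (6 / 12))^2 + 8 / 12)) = 1802112/256933 = 7.01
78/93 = 26/31 = 0.84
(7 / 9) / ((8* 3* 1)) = 7/216 = 0.03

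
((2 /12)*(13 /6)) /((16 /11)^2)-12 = -109019/9216 = -11.83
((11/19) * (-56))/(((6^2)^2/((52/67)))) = -2002/103113 = -0.02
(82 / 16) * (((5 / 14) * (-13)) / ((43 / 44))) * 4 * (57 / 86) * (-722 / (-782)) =-603214755/10121426 = -59.60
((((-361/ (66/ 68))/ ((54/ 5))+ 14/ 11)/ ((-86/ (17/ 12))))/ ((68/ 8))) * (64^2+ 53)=13623011/51084 = 266.68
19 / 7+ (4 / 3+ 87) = 1912/21 = 91.05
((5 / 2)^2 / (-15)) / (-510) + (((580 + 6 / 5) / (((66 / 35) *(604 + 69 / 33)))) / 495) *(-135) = -0.14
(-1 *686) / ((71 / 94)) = -64484/71 = -908.23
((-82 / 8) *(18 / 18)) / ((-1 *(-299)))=-41/1196 = -0.03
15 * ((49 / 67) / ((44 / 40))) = 7350/737 = 9.97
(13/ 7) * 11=143/7 = 20.43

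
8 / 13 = 0.62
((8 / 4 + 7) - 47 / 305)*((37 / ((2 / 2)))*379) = 37834054/305 = 124046.08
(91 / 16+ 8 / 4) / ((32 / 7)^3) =42189/524288 = 0.08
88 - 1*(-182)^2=-33036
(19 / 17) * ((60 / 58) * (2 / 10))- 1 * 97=-47707/493 = -96.77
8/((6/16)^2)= 512/9 = 56.89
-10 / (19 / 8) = -80/19 = -4.21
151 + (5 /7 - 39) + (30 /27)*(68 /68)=7171/63 = 113.83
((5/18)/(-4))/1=-5/72 = -0.07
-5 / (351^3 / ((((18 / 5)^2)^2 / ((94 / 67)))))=-536/38722125 = 0.00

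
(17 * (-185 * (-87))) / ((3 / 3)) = 273615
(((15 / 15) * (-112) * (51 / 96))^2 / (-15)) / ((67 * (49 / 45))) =-867/268 = -3.24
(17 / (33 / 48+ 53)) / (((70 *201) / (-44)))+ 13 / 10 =15700001/12086130 = 1.30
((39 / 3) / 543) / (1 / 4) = 52/543 = 0.10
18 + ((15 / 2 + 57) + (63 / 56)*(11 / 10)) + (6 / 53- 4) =338567/4240 = 79.85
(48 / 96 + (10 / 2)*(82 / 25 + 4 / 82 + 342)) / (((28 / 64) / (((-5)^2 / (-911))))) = -28325160/261457 = -108.34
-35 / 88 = -0.40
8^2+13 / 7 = 461/7 = 65.86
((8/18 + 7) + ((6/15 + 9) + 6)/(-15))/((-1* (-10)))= 722/1125 = 0.64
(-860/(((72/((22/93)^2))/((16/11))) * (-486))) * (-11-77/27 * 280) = -827068880/510714801 = -1.62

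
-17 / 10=-1.70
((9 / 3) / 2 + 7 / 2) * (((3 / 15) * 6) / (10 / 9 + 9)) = 54/91 = 0.59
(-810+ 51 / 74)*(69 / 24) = -1377447/592 = -2326.77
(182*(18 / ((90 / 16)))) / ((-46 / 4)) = -5824/115 = -50.64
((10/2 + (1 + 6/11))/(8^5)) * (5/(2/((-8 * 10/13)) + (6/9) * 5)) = 675/2033152 = 0.00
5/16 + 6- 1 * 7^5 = -268811/16 = -16800.69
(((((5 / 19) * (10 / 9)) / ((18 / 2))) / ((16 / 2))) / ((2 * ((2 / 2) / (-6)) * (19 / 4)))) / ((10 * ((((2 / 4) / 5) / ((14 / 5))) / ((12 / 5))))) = -56/3249 = -0.02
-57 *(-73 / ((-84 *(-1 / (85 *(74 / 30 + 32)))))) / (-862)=-12190343/72408 = -168.36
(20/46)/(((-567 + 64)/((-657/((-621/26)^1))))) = -18980/798261 = -0.02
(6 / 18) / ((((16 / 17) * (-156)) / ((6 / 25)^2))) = -17/130000 = 0.00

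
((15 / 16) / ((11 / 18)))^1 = 135/88 = 1.53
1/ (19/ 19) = 1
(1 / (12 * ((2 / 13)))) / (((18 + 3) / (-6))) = -13/84 = -0.15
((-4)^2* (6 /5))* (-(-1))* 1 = 96/5 = 19.20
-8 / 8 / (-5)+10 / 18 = 34/45 = 0.76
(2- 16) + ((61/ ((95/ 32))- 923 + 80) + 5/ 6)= -476303/570 = -835.62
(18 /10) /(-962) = -9/4810 = 0.00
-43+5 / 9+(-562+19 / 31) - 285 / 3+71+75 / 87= -5072810/8091 = -626.97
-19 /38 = -1/2 = -0.50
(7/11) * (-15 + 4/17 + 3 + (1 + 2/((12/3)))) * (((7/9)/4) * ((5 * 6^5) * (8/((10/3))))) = -22162896/187 = -118518.16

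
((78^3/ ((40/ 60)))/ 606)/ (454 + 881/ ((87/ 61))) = 10321506/9417139 = 1.10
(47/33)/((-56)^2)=47/103488 = 0.00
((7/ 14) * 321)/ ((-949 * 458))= -321/869284 = 0.00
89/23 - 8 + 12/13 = -959/299 = -3.21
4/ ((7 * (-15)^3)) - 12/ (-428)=70447/2527875 = 0.03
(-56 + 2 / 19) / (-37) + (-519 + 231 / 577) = -209747322/405631 = -517.09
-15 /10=-3/2 = -1.50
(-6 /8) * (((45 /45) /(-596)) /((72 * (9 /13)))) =13/514944 = 0.00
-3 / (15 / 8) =-1.60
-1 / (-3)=1/3 = 0.33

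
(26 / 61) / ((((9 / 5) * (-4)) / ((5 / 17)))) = -325/18666 = -0.02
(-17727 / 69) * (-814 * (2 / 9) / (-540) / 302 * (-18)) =2404963/468855 = 5.13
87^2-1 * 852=6717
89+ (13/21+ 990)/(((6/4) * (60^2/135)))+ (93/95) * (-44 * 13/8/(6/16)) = -1163279/15960 = -72.89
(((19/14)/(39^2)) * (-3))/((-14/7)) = 19/14196 = 0.00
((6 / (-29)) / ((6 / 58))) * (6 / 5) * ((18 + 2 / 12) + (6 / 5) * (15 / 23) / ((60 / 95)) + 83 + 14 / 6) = -28908/115 = -251.37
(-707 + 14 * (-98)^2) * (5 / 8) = 668745/8 = 83593.12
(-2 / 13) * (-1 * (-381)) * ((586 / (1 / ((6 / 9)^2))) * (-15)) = 2976880/13 = 228990.77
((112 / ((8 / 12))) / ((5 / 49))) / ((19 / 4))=32928/95 = 346.61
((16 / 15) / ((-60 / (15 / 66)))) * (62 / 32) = -31/3960 = -0.01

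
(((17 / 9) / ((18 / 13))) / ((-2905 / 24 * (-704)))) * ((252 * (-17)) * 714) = -447083/9130 = -48.97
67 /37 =1.81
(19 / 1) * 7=133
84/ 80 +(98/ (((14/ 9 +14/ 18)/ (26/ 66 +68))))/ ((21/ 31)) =4241.47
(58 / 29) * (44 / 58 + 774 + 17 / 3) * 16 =2172704/87 = 24973.61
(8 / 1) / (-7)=-8/7 = -1.14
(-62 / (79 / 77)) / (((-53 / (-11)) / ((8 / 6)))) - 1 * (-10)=-6.72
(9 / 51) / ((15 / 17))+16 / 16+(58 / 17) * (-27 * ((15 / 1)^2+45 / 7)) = -12683886/595 = -21317.46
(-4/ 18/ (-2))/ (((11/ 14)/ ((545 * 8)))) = 61040/99 = 616.57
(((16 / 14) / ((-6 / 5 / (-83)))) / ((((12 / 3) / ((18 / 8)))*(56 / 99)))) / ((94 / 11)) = 1355805/147392 = 9.20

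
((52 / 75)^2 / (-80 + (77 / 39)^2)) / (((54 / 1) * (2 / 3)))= -114244/651099375 = 0.00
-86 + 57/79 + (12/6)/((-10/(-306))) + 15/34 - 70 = -93.64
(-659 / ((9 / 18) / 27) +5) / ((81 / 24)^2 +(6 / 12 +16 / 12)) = -6831552/2539 = -2690.65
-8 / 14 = -0.57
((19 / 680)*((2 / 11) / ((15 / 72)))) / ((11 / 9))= 0.02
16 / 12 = 4/3 = 1.33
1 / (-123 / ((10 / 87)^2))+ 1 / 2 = 930787/1861974 = 0.50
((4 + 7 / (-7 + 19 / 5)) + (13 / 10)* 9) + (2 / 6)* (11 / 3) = 14.73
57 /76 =3/4 = 0.75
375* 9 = 3375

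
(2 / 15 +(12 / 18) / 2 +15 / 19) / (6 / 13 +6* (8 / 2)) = 2327/45315 = 0.05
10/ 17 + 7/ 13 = 249/221 = 1.13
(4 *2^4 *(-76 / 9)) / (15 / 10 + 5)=-9728/117 = -83.15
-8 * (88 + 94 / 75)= -53552/75 = -714.03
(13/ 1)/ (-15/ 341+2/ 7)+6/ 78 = 403980/7501 = 53.86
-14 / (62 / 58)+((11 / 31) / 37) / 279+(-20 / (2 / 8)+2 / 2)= -29472154/320013 = -92.10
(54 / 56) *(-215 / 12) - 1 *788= -90191/112 = -805.28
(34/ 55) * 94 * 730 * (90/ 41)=41995440/451 = 93116.27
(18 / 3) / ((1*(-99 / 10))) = -20/33 = -0.61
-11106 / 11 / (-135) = 1234/165 = 7.48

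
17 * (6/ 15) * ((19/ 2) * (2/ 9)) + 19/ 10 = 1463/90 = 16.26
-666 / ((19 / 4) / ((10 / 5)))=-5328/19 = -280.42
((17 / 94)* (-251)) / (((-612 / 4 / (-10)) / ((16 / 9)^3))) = -5140480/308367 = -16.67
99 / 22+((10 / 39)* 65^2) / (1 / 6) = 13009/2 = 6504.50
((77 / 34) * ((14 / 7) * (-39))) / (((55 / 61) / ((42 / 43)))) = -699426/3655 = -191.36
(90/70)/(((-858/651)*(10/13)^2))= -3627/2200 = -1.65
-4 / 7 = -0.57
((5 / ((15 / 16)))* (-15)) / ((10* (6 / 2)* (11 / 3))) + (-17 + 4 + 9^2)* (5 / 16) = 903/44 = 20.52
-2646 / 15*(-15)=2646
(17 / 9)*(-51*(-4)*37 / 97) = 42772/291 = 146.98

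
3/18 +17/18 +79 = 721/9 = 80.11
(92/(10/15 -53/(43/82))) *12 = -17802/1619 = -11.00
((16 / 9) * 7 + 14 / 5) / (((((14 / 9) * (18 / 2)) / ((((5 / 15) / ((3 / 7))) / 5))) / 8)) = 2744/2025 = 1.36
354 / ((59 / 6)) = 36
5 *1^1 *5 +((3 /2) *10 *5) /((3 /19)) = 500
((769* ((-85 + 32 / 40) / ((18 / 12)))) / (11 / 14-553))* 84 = 253819216/38655 = 6566.27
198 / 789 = 66/263 = 0.25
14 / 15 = 0.93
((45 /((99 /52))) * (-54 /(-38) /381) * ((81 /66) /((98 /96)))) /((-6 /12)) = -3032640/14306677 = -0.21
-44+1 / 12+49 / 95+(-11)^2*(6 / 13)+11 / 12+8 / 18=13.81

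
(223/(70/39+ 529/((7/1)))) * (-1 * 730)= -44441670/21121 = -2104.15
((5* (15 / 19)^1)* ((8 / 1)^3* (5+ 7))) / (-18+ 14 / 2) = -460800/209 = -2204.78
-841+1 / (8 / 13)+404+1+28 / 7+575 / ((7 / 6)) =3499/56 = 62.48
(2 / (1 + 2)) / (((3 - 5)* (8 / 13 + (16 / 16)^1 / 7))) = -0.44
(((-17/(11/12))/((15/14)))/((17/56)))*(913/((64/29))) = -117943/5 = -23588.60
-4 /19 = -0.21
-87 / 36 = -2.42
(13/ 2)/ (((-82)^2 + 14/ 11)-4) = 143/147868 = 0.00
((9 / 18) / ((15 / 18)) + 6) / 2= 33/10 = 3.30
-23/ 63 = -0.37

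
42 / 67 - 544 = -36406/67 = -543.37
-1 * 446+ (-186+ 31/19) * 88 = -316738/19 = -16670.42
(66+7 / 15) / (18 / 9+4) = 11.08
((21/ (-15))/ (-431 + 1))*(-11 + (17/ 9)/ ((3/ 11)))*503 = -38731/5805 = -6.67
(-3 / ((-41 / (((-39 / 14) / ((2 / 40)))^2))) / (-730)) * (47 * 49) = -2144610/2993 = -716.54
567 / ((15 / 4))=756/5 = 151.20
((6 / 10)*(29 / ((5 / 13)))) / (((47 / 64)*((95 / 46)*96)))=0.31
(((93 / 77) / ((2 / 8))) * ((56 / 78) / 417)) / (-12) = -124/178893 = 0.00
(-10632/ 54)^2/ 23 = 3139984/1863 = 1685.44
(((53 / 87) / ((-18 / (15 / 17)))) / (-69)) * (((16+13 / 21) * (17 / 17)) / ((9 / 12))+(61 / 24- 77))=-6985135/308602224 = -0.02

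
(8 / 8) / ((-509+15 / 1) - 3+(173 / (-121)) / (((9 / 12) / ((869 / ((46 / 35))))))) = -759/1333913 = 0.00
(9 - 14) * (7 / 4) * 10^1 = -175/2 = -87.50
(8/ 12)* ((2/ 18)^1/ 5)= 0.01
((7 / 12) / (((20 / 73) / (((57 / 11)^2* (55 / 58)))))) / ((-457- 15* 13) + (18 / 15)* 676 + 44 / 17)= 15680035/46793472 = 0.34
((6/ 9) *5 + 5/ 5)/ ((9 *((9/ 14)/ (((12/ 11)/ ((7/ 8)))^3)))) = 851968/586971 = 1.45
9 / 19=0.47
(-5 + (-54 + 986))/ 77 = 927/77 = 12.04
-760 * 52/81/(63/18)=-79040/567 = -139.40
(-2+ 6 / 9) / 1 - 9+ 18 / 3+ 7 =8/3 = 2.67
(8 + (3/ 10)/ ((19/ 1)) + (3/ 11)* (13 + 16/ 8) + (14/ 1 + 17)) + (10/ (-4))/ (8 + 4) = 42.90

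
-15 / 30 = -1/2 = -0.50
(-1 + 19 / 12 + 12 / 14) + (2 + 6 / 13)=4261/1092 = 3.90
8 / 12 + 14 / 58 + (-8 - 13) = -1748/87 = -20.09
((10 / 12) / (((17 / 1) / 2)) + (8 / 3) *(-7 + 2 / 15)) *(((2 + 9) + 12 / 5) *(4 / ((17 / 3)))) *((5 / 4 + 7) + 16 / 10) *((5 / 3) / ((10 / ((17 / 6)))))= -183901667/229500 = -801.31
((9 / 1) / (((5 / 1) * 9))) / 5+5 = 5.04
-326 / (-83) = 326/83 = 3.93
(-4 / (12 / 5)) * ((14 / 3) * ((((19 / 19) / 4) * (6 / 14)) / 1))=-5/6 = -0.83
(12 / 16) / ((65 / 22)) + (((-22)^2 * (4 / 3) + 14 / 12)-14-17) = 40024/65 = 615.75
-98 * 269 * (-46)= 1212652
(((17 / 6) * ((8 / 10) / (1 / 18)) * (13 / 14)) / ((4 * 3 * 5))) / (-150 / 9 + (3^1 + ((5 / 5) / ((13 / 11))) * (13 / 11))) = -663/13300 = -0.05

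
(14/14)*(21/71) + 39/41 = 3630/2911 = 1.25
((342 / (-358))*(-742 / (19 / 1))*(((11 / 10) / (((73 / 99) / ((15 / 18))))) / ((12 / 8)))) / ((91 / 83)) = 4790511/169871 = 28.20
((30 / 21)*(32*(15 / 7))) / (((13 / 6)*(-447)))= -9600/94913 = -0.10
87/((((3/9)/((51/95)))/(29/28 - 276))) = -102481389/2660 = -38526.84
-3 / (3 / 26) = -26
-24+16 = -8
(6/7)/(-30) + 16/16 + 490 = 17184/35 = 490.97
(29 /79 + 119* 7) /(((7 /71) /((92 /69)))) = 18697424/1659 = 11270.30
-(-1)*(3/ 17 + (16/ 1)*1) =275/17 = 16.18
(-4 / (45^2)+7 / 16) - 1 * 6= -180289/32400 = -5.56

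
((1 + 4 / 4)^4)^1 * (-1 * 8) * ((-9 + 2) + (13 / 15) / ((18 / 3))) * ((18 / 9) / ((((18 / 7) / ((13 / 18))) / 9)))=1796704/405 = 4436.31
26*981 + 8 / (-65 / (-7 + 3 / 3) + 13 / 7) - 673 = 13236325/533 = 24833.63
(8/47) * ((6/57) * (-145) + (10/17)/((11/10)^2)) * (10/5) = -5.03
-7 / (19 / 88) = -32.42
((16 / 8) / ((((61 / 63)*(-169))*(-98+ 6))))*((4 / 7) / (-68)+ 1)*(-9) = -4779/4030819 = 0.00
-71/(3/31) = -2201/3 = -733.67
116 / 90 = 58/45 = 1.29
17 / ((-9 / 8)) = -136/9 = -15.11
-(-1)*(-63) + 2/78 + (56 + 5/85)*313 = 11591519/663 = 17483.44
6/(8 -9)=-6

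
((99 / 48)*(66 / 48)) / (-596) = -363/76288 = 0.00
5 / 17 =0.29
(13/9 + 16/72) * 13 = 65/3 = 21.67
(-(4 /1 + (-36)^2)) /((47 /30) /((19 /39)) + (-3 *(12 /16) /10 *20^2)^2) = -247000/1539611 = -0.16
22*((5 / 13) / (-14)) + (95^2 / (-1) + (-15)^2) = -800855/91 = -8800.60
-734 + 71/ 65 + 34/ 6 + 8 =-140252/195 = -719.24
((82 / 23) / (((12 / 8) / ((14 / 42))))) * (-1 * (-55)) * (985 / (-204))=-210.40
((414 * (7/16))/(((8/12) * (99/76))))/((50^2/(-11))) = -9177/10000 = -0.92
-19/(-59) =19/59 = 0.32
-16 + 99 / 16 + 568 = 8931/16 = 558.19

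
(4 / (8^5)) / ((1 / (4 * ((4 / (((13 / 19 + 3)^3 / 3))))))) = 20577/175616000 = 0.00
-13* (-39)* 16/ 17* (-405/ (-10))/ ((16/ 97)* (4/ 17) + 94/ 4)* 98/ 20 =520510536/129385 = 4022.96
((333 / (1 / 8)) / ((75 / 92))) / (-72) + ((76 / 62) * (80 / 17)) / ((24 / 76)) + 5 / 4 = -4090007/158100 = -25.87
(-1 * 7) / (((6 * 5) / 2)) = -7/15 = -0.47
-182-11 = -193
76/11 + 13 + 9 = 318/11 = 28.91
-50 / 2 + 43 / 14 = -307/14 = -21.93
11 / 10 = 1.10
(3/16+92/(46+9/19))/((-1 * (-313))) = 30617/4422064 = 0.01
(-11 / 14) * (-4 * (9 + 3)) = 37.71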